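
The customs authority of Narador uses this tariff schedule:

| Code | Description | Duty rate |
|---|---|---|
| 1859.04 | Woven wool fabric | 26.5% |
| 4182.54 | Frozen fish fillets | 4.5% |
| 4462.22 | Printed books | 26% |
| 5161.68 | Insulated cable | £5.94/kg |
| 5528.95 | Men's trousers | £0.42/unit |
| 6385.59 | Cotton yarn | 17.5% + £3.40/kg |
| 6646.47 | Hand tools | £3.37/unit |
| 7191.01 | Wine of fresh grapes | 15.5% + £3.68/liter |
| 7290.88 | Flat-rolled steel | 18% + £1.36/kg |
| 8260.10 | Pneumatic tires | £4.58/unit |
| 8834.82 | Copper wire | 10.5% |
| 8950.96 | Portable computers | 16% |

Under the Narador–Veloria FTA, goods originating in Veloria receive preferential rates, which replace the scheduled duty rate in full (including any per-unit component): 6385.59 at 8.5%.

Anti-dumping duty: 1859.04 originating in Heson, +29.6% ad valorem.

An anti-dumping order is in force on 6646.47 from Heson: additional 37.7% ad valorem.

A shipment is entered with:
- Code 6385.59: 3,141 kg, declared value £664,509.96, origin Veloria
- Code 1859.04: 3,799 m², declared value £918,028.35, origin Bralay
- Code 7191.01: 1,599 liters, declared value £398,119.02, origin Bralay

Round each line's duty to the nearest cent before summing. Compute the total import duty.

£367,353.63

Line 1 (6385.59, Veloria, 3,141 kg, £664,509.96):
Base rate for 6385.59 is 17.5% + £3.40/kg.
Origin Veloria qualifies under the Narador–Veloria agreement and 6385.59 is covered: preferential rate 8.5% applies instead.
Duty = £664,509.96 × 8.5% = £56,483.35.
Line 2 (1859.04, Bralay, 3,799 m², £918,028.35):
Base rate for 1859.04 is 26.5%.
The additional-duty order on 1859.04 targets Heson, not Bralay; it does not apply.
Duty = £918,028.35 × 26.5% = £243,277.51.
Line 3 (7191.01, Bralay, 1,599 liters, £398,119.02):
Base rate for 7191.01 is 15.5% + £3.68/liter.
Duty = £398,119.02 × 15.5% + 1,599 × £3.68 = £67,592.77.
Total = £56,483.35 + £243,277.51 + £67,592.77 = £367,353.63.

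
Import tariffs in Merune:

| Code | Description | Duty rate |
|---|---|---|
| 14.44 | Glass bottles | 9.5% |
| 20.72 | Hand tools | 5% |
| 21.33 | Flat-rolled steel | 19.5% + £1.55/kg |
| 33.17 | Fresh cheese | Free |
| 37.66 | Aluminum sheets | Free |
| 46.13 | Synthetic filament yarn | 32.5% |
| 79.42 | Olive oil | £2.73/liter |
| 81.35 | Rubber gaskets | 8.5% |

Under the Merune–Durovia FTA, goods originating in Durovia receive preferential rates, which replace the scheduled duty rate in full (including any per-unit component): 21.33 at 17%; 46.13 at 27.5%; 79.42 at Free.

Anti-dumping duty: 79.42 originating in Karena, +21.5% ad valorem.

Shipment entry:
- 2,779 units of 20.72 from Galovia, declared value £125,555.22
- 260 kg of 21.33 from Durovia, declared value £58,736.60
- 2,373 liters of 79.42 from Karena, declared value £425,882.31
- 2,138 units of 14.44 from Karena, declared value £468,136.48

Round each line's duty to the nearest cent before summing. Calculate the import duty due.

Line 1 (20.72, Galovia, 2,779 units, £125,555.22):
Base rate for 20.72 is 5%.
Duty = £125,555.22 × 5% = £6,277.76.
Line 2 (21.33, Durovia, 260 kg, £58,736.60):
Base rate for 21.33 is 19.5% + £1.55/kg.
Origin Durovia qualifies under the Merune–Durovia agreement and 21.33 is covered: preferential rate 17% applies instead.
Duty = £58,736.60 × 17% = £9,985.22.
Line 3 (79.42, Karena, 2,373 liters, £425,882.31):
Base rate for 79.42 is £2.73/liter.
79.42 has an FTA preferential rate, but origin Karena is not Durovia; base rate stands.
Additional duty on 79.42 from Karena: +21.5% ad valorem. Applied ad valorem rate = 21.5%.
Duty = £425,882.31 × 21.5% + 2,373 × £2.73 = £98,042.99.
Line 4 (14.44, Karena, 2,138 units, £468,136.48):
Base rate for 14.44 is 9.5%.
Duty = £468,136.48 × 9.5% = £44,472.97.
Total = £6,277.76 + £9,985.22 + £98,042.99 + £44,472.97 = £158,778.94.

£158,778.94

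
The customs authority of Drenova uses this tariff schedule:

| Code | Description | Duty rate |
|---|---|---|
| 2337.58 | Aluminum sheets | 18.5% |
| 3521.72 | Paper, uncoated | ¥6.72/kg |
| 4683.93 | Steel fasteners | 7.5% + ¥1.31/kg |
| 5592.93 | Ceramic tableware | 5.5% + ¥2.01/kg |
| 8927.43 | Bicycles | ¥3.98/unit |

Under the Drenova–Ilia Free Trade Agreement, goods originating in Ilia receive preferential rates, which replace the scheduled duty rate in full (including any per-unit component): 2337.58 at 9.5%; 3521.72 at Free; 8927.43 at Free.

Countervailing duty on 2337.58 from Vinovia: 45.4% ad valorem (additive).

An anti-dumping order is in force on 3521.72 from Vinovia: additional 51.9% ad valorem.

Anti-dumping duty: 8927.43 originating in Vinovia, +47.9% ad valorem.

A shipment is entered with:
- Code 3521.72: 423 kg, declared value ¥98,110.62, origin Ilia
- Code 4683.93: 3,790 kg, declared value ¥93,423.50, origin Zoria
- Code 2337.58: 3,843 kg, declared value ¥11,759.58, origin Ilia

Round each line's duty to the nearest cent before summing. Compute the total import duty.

Line 1 (3521.72, Ilia, 423 kg, ¥98,110.62):
Base rate for 3521.72 is ¥6.72/kg.
Origin Ilia qualifies under the Drenova–Ilia agreement and 3521.72 is covered: preferential rate Free applies instead.
The additional-duty order on 3521.72 targets Vinovia, not Ilia; it does not apply.
Duty = ¥98,110.62 × 0% = ¥0.00.
Line 2 (4683.93, Zoria, 3,790 kg, ¥93,423.50):
Base rate for 4683.93 is 7.5% + ¥1.31/kg.
Duty = ¥93,423.50 × 7.5% + 3,790 × ¥1.31 = ¥11,971.66.
Line 3 (2337.58, Ilia, 3,843 kg, ¥11,759.58):
Base rate for 2337.58 is 18.5%.
Origin Ilia qualifies under the Drenova–Ilia agreement and 2337.58 is covered: preferential rate 9.5% applies instead.
The additional-duty order on 2337.58 targets Vinovia, not Ilia; it does not apply.
Duty = ¥11,759.58 × 9.5% = ¥1,117.16.
Total = ¥0.00 + ¥11,971.66 + ¥1,117.16 = ¥13,088.82.

¥13,088.82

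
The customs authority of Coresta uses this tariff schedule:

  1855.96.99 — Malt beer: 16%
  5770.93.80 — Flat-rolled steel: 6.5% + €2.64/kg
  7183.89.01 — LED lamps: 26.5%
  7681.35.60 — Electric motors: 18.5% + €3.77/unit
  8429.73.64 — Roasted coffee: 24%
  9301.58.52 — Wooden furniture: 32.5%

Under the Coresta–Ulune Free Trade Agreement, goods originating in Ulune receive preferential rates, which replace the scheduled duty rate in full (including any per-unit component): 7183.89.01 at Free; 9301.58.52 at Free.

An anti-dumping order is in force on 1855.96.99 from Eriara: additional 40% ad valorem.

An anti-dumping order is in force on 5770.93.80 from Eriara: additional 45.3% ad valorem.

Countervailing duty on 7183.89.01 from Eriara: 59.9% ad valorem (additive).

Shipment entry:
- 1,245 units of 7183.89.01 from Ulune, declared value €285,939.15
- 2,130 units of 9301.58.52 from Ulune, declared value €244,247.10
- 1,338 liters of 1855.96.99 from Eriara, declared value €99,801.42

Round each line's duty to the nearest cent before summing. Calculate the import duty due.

€55,888.80

Line 1 (7183.89.01, Ulune, 1,245 units, €285,939.15):
Base rate for 7183.89.01 is 26.5%.
Origin Ulune qualifies under the Coresta–Ulune agreement and 7183.89.01 is covered: preferential rate Free applies instead.
The additional-duty order on 7183.89.01 targets Eriara, not Ulune; it does not apply.
Duty = €285,939.15 × 0% = €0.00.
Line 2 (9301.58.52, Ulune, 2,130 units, €244,247.10):
Base rate for 9301.58.52 is 32.5%.
Origin Ulune qualifies under the Coresta–Ulune agreement and 9301.58.52 is covered: preferential rate Free applies instead.
Duty = €244,247.10 × 0% = €0.00.
Line 3 (1855.96.99, Eriara, 1,338 liters, €99,801.42):
Base rate for 1855.96.99 is 16%.
Additional duty on 1855.96.99 from Eriara: +40%. Applied ad valorem rate: 16% + 40% = 56%.
Duty = €99,801.42 × 56% = €55,888.80.
Total = €0.00 + €0.00 + €55,888.80 = €55,888.80.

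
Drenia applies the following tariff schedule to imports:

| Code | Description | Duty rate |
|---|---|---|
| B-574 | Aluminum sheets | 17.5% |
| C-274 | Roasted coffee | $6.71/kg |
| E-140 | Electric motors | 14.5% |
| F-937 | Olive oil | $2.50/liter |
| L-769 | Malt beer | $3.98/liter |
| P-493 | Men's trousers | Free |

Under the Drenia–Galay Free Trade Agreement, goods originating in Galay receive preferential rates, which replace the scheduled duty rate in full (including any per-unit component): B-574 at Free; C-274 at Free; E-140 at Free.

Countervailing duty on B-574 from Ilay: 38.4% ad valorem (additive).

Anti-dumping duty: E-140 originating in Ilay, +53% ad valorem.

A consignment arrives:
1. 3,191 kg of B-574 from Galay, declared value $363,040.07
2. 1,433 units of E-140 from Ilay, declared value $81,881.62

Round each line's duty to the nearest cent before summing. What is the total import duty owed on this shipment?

Line 1 (B-574, Galay, 3,191 kg, $363,040.07):
Base rate for B-574 is 17.5%.
Origin Galay qualifies under the Drenia–Galay agreement and B-574 is covered: preferential rate Free applies instead.
The additional-duty order on B-574 targets Ilay, not Galay; it does not apply.
Duty = $363,040.07 × 0% = $0.00.
Line 2 (E-140, Ilay, 1,433 units, $81,881.62):
Base rate for E-140 is 14.5%.
E-140 has an FTA preferential rate, but origin Ilay is not Galay; base rate stands.
Additional duty on E-140 from Ilay: +53%. Applied ad valorem rate: 14.5% + 53% = 67.5%.
Duty = $81,881.62 × 67.5% = $55,270.09.
Total = $0.00 + $55,270.09 = $55,270.09.

$55,270.09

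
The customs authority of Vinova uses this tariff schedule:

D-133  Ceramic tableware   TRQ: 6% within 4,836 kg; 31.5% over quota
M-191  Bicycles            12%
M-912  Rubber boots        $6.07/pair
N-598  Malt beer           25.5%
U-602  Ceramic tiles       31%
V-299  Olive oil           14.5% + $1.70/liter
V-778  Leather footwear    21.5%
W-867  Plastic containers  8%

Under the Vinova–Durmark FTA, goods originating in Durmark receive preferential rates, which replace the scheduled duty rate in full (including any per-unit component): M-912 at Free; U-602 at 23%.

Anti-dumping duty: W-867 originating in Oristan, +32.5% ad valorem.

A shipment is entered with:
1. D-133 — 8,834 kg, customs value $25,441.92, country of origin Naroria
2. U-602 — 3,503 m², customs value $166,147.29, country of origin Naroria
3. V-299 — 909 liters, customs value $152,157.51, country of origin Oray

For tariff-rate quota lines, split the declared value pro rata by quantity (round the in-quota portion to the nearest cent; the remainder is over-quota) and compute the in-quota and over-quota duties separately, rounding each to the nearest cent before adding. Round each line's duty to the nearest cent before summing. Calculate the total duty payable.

Line 1 (D-133, Naroria, 8,834 kg, $25,441.92):
Code D-133 is under a tariff-rate quota (threshold 4,836 kg). In-quota: 4,836 kg at 6%; over-quota: 3,998 kg at 31.5%.
Pro-rata value split: in-quota = $25,441.92 × 4,836/8,834 = $13,927.68; over-quota = $25,441.92 − $13,927.68 = $11,514.24.
In-quota duty = $13,927.68 × 6% = $835.66. Over-quota duty = $11,514.24 × 31.5% = $3,626.99.
Line duty = $835.66 + $3,626.99 = $4,462.65.
Line 2 (U-602, Naroria, 3,503 m², $166,147.29):
Base rate for U-602 is 31%.
U-602 has an FTA preferential rate, but origin Naroria is not Durmark; base rate stands.
Duty = $166,147.29 × 31% = $51,505.66.
Line 3 (V-299, Oray, 909 liters, $152,157.51):
Base rate for V-299 is 14.5% + $1.70/liter.
Duty = $152,157.51 × 14.5% + 909 × $1.70 = $23,608.14.
Total = $4,462.65 + $51,505.66 + $23,608.14 = $79,576.45.

$79,576.45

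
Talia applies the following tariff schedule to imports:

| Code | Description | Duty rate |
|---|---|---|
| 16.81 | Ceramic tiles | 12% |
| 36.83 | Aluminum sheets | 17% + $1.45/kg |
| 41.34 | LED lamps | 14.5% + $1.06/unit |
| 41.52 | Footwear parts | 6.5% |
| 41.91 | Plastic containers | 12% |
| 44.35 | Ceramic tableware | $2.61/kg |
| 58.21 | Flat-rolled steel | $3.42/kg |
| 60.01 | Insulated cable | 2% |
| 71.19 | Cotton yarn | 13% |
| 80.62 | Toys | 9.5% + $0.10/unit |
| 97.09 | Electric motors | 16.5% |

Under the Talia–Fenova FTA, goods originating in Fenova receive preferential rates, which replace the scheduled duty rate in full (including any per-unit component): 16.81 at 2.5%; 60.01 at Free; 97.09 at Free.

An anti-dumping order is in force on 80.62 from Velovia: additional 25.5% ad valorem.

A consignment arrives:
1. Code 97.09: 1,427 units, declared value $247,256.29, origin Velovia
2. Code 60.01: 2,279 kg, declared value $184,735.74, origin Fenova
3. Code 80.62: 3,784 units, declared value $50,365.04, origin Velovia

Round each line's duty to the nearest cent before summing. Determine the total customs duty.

Line 1 (97.09, Velovia, 1,427 units, $247,256.29):
Base rate for 97.09 is 16.5%.
97.09 has an FTA preferential rate, but origin Velovia is not Fenova; base rate stands.
Duty = $247,256.29 × 16.5% = $40,797.29.
Line 2 (60.01, Fenova, 2,279 kg, $184,735.74):
Base rate for 60.01 is 2%.
Origin Fenova qualifies under the Talia–Fenova agreement and 60.01 is covered: preferential rate Free applies instead.
Duty = $184,735.74 × 0% = $0.00.
Line 3 (80.62, Velovia, 3,784 units, $50,365.04):
Base rate for 80.62 is 9.5% + $0.10/unit.
Additional duty on 80.62 from Velovia: +25.5%. Applied ad valorem rate: 9.5% + 25.5% = 35%.
Duty = $50,365.04 × 35% + 3,784 × $0.10 = $18,006.16.
Total = $40,797.29 + $0.00 + $18,006.16 = $58,803.45.

$58,803.45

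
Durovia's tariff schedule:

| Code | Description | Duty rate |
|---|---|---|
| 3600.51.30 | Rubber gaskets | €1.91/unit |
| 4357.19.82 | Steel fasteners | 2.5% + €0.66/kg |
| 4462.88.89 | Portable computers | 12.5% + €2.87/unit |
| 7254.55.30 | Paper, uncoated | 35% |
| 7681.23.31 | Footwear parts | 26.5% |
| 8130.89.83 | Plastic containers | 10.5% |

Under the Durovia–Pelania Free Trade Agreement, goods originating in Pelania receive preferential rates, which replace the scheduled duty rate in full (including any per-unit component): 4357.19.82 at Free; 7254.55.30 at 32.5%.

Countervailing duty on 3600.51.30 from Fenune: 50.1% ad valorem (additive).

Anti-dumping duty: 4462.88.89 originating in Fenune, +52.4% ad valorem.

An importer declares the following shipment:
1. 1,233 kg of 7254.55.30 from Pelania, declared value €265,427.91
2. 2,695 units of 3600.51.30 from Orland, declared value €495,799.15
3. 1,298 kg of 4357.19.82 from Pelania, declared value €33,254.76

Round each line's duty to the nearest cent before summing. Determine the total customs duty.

€91,411.52

Line 1 (7254.55.30, Pelania, 1,233 kg, €265,427.91):
Base rate for 7254.55.30 is 35%.
Origin Pelania qualifies under the Durovia–Pelania agreement and 7254.55.30 is covered: preferential rate 32.5% applies instead.
Duty = €265,427.91 × 32.5% = €86,264.07.
Line 2 (3600.51.30, Orland, 2,695 units, €495,799.15):
Base rate for 3600.51.30 is €1.91/unit.
The additional-duty order on 3600.51.30 targets Fenune, not Orland; it does not apply.
Duty = 2,695 × €1.91 = €5,147.45.
Line 3 (4357.19.82, Pelania, 1,298 kg, €33,254.76):
Base rate for 4357.19.82 is 2.5% + €0.66/kg.
Origin Pelania qualifies under the Durovia–Pelania agreement and 4357.19.82 is covered: preferential rate Free applies instead.
Duty = €33,254.76 × 0% = €0.00.
Total = €86,264.07 + €5,147.45 + €0.00 = €91,411.52.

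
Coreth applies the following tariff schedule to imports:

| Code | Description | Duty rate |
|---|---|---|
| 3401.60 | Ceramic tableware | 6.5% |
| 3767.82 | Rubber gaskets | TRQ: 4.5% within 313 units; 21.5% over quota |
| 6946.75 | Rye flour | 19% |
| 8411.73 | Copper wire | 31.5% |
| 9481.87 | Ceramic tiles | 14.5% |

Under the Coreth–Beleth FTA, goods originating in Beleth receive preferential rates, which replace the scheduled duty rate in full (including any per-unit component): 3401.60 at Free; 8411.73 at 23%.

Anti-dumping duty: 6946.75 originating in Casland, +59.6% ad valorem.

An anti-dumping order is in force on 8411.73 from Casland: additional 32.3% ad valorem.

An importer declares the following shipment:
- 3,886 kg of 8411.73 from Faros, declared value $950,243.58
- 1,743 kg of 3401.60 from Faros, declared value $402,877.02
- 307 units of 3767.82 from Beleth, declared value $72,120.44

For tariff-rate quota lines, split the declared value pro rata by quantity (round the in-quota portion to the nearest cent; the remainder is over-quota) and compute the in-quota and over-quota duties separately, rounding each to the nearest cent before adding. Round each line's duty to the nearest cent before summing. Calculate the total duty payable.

$328,759.16

Line 1 (8411.73, Faros, 3,886 kg, $950,243.58):
Base rate for 8411.73 is 31.5%.
8411.73 has an FTA preferential rate, but origin Faros is not Beleth; base rate stands.
The additional-duty order on 8411.73 targets Casland, not Faros; it does not apply.
Duty = $950,243.58 × 31.5% = $299,326.73.
Line 2 (3401.60, Faros, 1,743 kg, $402,877.02):
Base rate for 3401.60 is 6.5%.
3401.60 has an FTA preferential rate, but origin Faros is not Beleth; base rate stands.
Duty = $402,877.02 × 6.5% = $26,187.01.
Line 3 (3767.82, Beleth, 307 units, $72,120.44):
Code 3767.82 is under a tariff-rate quota (threshold 313 units). Quantity 307 units is within the quota, so the in-quota rate 4.5% applies to the full value.
Duty = $72,120.44 × 4.5% = $3,245.42.
Total = $299,326.73 + $26,187.01 + $3,245.42 = $328,759.16.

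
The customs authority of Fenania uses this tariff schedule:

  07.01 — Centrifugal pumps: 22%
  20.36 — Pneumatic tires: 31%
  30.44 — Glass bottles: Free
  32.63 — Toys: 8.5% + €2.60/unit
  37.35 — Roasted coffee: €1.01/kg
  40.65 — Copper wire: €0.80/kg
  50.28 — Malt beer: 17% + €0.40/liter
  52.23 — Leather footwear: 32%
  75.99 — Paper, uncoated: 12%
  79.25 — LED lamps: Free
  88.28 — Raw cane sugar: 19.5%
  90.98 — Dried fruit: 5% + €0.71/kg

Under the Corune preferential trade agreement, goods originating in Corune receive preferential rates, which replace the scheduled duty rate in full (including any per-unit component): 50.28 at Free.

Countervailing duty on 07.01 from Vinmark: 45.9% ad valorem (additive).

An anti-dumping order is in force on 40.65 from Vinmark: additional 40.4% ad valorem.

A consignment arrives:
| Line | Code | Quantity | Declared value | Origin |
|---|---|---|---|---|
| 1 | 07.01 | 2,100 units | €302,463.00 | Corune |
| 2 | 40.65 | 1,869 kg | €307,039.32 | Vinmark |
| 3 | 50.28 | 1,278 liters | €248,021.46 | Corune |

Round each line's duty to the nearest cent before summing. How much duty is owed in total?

Line 1 (07.01, Corune, 2,100 units, €302,463.00):
Base rate for 07.01 is 22%.
Origin Corune is the FTA partner but 07.01 is not on the preference list; base rate stands.
The additional-duty order on 07.01 targets Vinmark, not Corune; it does not apply.
Duty = €302,463.00 × 22% = €66,541.86.
Line 2 (40.65, Vinmark, 1,869 kg, €307,039.32):
Base rate for 40.65 is €0.80/kg.
Additional duty on 40.65 from Vinmark: +40.4% ad valorem. Applied ad valorem rate = 40.4%.
Duty = €307,039.32 × 40.4% + 1,869 × €0.80 = €125,539.09.
Line 3 (50.28, Corune, 1,278 liters, €248,021.46):
Base rate for 50.28 is 17% + €0.40/liter.
Origin Corune qualifies under the Fenania–Corune agreement and 50.28 is covered: preferential rate Free applies instead.
Duty = €248,021.46 × 0% = €0.00.
Total = €66,541.86 + €125,539.09 + €0.00 = €192,080.95.

€192,080.95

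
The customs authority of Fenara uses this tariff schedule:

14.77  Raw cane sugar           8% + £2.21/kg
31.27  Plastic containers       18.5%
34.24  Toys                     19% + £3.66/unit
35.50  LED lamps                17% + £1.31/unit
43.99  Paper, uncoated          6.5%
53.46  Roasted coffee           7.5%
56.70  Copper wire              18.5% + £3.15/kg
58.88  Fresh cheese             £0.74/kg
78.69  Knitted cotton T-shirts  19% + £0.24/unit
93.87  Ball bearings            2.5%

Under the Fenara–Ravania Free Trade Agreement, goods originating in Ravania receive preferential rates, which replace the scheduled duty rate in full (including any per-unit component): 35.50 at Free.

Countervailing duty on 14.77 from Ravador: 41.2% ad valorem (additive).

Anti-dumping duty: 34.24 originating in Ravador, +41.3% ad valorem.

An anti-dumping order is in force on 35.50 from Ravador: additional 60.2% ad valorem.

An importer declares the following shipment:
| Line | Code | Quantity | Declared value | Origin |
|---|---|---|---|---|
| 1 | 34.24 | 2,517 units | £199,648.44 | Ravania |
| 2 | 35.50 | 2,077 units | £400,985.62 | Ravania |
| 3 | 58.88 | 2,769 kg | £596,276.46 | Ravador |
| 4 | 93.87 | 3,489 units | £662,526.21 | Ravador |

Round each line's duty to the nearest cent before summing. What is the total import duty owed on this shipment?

Line 1 (34.24, Ravania, 2,517 units, £199,648.44):
Base rate for 34.24 is 19% + £3.66/unit.
Origin Ravania is the FTA partner but 34.24 is not on the preference list; base rate stands.
The additional-duty order on 34.24 targets Ravador, not Ravania; it does not apply.
Duty = £199,648.44 × 19% + 2,517 × £3.66 = £47,145.42.
Line 2 (35.50, Ravania, 2,077 units, £400,985.62):
Base rate for 35.50 is 17% + £1.31/unit.
Origin Ravania qualifies under the Fenara–Ravania agreement and 35.50 is covered: preferential rate Free applies instead.
The additional-duty order on 35.50 targets Ravador, not Ravania; it does not apply.
Duty = £400,985.62 × 0% = £0.00.
Line 3 (58.88, Ravador, 2,769 kg, £596,276.46):
Base rate for 58.88 is £0.74/kg.
Duty = 2,769 × £0.74 = £2,049.06.
Line 4 (93.87, Ravador, 3,489 units, £662,526.21):
Base rate for 93.87 is 2.5%.
Duty = £662,526.21 × 2.5% = £16,563.16.
Total = £47,145.42 + £0.00 + £2,049.06 + £16,563.16 = £65,757.64.

£65,757.64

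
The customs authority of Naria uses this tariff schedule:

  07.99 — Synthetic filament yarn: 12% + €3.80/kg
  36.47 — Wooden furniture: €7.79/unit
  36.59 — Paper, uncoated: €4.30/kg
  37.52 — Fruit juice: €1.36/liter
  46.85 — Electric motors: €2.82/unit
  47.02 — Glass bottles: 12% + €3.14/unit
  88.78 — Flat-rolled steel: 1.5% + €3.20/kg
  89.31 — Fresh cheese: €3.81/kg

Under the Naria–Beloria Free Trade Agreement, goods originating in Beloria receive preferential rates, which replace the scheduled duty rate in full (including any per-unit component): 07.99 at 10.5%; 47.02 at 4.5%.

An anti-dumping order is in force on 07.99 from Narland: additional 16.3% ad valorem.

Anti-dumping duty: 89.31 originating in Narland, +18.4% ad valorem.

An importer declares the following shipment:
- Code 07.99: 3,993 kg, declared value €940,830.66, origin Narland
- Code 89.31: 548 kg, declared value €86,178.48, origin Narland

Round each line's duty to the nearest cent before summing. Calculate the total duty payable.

€299,373.20

Line 1 (07.99, Narland, 3,993 kg, €940,830.66):
Base rate for 07.99 is 12% + €3.80/kg.
07.99 has an FTA preferential rate, but origin Narland is not Beloria; base rate stands.
Additional duty on 07.99 from Narland: +16.3%. Applied ad valorem rate: 12% + 16.3% = 28.3%.
Duty = €940,830.66 × 28.3% + 3,993 × €3.80 = €281,428.48.
Line 2 (89.31, Narland, 548 kg, €86,178.48):
Base rate for 89.31 is €3.81/kg.
Additional duty on 89.31 from Narland: +18.4% ad valorem. Applied ad valorem rate = 18.4%.
Duty = €86,178.48 × 18.4% + 548 × €3.81 = €17,944.72.
Total = €281,428.48 + €17,944.72 = €299,373.20.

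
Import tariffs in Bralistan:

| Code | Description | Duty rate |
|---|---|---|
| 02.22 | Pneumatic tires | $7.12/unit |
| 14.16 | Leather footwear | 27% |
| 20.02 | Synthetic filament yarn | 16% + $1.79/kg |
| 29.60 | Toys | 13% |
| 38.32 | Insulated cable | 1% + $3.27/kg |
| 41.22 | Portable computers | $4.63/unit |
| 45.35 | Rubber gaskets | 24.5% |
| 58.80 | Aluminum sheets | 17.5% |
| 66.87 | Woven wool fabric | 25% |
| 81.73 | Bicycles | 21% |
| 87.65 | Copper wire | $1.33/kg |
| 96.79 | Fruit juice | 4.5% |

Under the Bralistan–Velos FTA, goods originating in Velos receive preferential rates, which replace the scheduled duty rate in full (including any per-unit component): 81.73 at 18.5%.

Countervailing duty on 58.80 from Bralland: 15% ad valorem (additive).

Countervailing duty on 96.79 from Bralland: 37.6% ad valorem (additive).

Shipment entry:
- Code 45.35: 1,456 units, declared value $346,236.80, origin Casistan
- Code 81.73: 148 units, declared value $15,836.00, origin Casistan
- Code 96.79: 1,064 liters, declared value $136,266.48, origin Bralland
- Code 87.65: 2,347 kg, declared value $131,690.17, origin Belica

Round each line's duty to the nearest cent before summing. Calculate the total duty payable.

Line 1 (45.35, Casistan, 1,456 units, $346,236.80):
Base rate for 45.35 is 24.5%.
Duty = $346,236.80 × 24.5% = $84,828.02.
Line 2 (81.73, Casistan, 148 units, $15,836.00):
Base rate for 81.73 is 21%.
81.73 has an FTA preferential rate, but origin Casistan is not Velos; base rate stands.
Duty = $15,836.00 × 21% = $3,325.56.
Line 3 (96.79, Bralland, 1,064 liters, $136,266.48):
Base rate for 96.79 is 4.5%.
Additional duty on 96.79 from Bralland: +37.6%. Applied ad valorem rate: 4.5% + 37.6% = 42.1%.
Duty = $136,266.48 × 42.1% = $57,368.19.
Line 4 (87.65, Belica, 2,347 kg, $131,690.17):
Base rate for 87.65 is $1.33/kg.
Duty = 2,347 × $1.33 = $3,121.51.
Total = $84,828.02 + $3,325.56 + $57,368.19 + $3,121.51 = $148,643.28.

$148,643.28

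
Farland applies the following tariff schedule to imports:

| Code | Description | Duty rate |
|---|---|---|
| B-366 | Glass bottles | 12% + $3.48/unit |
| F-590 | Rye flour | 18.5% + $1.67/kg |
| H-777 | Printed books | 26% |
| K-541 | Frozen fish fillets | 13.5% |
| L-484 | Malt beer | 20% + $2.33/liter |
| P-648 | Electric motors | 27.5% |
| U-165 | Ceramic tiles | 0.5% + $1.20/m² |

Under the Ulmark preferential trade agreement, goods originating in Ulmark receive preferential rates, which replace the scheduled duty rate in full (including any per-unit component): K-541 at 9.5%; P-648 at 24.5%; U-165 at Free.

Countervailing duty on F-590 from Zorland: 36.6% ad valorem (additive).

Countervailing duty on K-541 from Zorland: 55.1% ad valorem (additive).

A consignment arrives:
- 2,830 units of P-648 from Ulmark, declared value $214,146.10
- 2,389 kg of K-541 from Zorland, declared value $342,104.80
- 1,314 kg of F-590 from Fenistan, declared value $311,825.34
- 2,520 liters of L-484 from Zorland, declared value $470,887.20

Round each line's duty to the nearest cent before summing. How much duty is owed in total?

Line 1 (P-648, Ulmark, 2,830 units, $214,146.10):
Base rate for P-648 is 27.5%.
Origin Ulmark qualifies under the Farland–Ulmark agreement and P-648 is covered: preferential rate 24.5% applies instead.
Duty = $214,146.10 × 24.5% = $52,465.79.
Line 2 (K-541, Zorland, 2,389 kg, $342,104.80):
Base rate for K-541 is 13.5%.
K-541 has an FTA preferential rate, but origin Zorland is not Ulmark; base rate stands.
Additional duty on K-541 from Zorland: +55.1%. Applied ad valorem rate: 13.5% + 55.1% = 68.6%.
Duty = $342,104.80 × 68.6% = $234,683.89.
Line 3 (F-590, Fenistan, 1,314 kg, $311,825.34):
Base rate for F-590 is 18.5% + $1.67/kg.
The additional-duty order on F-590 targets Zorland, not Fenistan; it does not apply.
Duty = $311,825.34 × 18.5% + 1,314 × $1.67 = $59,882.07.
Line 4 (L-484, Zorland, 2,520 liters, $470,887.20):
Base rate for L-484 is 20% + $2.33/liter.
Duty = $470,887.20 × 20% + 2,520 × $2.33 = $100,049.04.
Total = $52,465.79 + $234,683.89 + $59,882.07 + $100,049.04 = $447,080.79.

$447,080.79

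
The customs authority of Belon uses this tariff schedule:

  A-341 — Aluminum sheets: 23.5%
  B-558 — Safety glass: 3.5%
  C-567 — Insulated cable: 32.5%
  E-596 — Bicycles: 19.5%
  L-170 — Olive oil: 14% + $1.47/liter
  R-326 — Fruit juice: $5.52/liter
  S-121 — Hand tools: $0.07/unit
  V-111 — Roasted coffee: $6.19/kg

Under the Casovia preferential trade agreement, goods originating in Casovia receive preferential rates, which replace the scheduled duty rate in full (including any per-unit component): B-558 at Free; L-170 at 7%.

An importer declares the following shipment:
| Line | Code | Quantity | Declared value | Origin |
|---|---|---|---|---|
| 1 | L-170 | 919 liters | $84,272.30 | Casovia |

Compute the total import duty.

$5,899.06

Line 1 (L-170, Casovia, 919 liters, $84,272.30):
Base rate for L-170 is 14% + $1.47/liter.
Origin Casovia qualifies under the Belon–Casovia agreement and L-170 is covered: preferential rate 7% applies instead.
Duty = $84,272.30 × 7% = $5,899.06.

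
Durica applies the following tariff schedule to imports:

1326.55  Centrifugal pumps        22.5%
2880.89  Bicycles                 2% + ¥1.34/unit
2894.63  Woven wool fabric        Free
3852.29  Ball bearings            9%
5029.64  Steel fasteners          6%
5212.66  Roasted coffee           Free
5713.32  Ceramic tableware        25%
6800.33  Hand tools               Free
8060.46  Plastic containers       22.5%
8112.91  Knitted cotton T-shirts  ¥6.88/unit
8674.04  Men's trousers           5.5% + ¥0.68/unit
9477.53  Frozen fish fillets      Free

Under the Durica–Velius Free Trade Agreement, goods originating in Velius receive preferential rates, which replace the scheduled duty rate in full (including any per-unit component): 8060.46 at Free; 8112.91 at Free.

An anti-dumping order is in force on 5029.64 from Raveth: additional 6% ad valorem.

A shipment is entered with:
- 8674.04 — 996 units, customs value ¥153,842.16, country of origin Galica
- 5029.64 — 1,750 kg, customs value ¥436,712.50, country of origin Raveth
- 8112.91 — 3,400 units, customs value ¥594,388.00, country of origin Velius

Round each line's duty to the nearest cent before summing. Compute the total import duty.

¥61,544.10

Line 1 (8674.04, Galica, 996 units, ¥153,842.16):
Base rate for 8674.04 is 5.5% + ¥0.68/unit.
Duty = ¥153,842.16 × 5.5% + 996 × ¥0.68 = ¥9,138.60.
Line 2 (5029.64, Raveth, 1,750 kg, ¥436,712.50):
Base rate for 5029.64 is 6%.
Additional duty on 5029.64 from Raveth: +6%. Applied ad valorem rate: 6% + 6% = 12%.
Duty = ¥436,712.50 × 12% = ¥52,405.50.
Line 3 (8112.91, Velius, 3,400 units, ¥594,388.00):
Base rate for 8112.91 is ¥6.88/unit.
Origin Velius qualifies under the Durica–Velius agreement and 8112.91 is covered: preferential rate Free applies instead.
Duty = ¥594,388.00 × 0% = ¥0.00.
Total = ¥9,138.60 + ¥52,405.50 + ¥0.00 = ¥61,544.10.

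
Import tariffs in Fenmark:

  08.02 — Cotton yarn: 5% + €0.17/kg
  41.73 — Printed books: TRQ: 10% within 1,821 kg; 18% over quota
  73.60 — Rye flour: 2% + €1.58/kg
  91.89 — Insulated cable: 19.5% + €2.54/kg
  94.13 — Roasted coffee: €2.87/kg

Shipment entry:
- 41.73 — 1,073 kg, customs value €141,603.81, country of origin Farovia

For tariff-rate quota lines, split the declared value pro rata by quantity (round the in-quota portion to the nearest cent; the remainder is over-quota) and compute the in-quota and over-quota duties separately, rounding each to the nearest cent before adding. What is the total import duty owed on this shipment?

€14,160.38

Line 1 (41.73, Farovia, 1,073 kg, €141,603.81):
Code 41.73 is under a tariff-rate quota (threshold 1,821 kg). Quantity 1,073 kg is within the quota, so the in-quota rate 10% applies to the full value.
Duty = €141,603.81 × 10% = €14,160.38.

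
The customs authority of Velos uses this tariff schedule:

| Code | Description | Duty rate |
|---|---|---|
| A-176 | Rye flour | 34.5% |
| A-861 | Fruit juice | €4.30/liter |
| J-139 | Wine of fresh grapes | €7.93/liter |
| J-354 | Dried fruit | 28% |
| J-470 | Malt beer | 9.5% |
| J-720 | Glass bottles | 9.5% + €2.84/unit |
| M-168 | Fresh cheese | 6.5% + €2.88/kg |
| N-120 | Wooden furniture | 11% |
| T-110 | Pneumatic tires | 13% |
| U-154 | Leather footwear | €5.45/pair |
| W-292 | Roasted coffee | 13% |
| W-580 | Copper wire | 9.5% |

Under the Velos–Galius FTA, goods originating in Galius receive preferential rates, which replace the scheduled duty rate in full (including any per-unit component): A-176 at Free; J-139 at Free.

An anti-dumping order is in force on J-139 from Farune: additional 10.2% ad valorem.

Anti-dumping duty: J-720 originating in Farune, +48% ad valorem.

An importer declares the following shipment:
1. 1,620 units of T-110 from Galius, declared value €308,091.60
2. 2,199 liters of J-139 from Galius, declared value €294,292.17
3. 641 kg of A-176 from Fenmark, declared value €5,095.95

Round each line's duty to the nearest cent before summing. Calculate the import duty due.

Line 1 (T-110, Galius, 1,620 units, €308,091.60):
Base rate for T-110 is 13%.
Origin Galius is the FTA partner but T-110 is not on the preference list; base rate stands.
Duty = €308,091.60 × 13% = €40,051.91.
Line 2 (J-139, Galius, 2,199 liters, €294,292.17):
Base rate for J-139 is €7.93/liter.
Origin Galius qualifies under the Velos–Galius agreement and J-139 is covered: preferential rate Free applies instead.
The additional-duty order on J-139 targets Farune, not Galius; it does not apply.
Duty = €294,292.17 × 0% = €0.00.
Line 3 (A-176, Fenmark, 641 kg, €5,095.95):
Base rate for A-176 is 34.5%.
A-176 has an FTA preferential rate, but origin Fenmark is not Galius; base rate stands.
Duty = €5,095.95 × 34.5% = €1,758.10.
Total = €40,051.91 + €0.00 + €1,758.10 = €41,810.01.

€41,810.01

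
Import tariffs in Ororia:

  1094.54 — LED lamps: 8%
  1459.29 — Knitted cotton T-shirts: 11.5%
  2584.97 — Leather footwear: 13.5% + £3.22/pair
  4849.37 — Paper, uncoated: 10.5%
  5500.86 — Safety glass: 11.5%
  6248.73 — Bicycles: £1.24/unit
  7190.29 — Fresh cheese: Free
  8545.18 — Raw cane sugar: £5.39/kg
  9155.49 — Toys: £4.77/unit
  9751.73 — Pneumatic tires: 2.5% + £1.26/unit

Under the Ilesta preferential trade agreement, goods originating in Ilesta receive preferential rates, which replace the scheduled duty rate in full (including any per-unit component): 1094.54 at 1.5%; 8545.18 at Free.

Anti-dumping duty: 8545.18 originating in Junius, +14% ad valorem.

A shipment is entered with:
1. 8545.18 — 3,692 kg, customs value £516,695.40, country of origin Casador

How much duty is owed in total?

£19,899.88

Line 1 (8545.18, Casador, 3,692 kg, £516,695.40):
Base rate for 8545.18 is £5.39/kg.
8545.18 has an FTA preferential rate, but origin Casador is not Ilesta; base rate stands.
The additional-duty order on 8545.18 targets Junius, not Casador; it does not apply.
Duty = 3,692 × £5.39 = £19,899.88.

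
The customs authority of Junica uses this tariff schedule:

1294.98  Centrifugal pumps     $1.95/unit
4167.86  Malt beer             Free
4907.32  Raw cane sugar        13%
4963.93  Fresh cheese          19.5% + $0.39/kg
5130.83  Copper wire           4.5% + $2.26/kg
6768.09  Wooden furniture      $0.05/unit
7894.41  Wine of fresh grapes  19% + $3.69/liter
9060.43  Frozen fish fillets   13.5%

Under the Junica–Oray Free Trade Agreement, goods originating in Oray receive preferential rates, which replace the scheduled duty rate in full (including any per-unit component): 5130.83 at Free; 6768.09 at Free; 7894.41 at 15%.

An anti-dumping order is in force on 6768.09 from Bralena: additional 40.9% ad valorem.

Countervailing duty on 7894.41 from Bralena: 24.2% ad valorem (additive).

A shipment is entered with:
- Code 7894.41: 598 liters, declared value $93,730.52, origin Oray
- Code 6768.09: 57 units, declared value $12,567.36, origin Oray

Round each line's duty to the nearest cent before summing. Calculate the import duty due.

Line 1 (7894.41, Oray, 598 liters, $93,730.52):
Base rate for 7894.41 is 19% + $3.69/liter.
Origin Oray qualifies under the Junica–Oray agreement and 7894.41 is covered: preferential rate 15% applies instead.
The additional-duty order on 7894.41 targets Bralena, not Oray; it does not apply.
Duty = $93,730.52 × 15% = $14,059.58.
Line 2 (6768.09, Oray, 57 units, $12,567.36):
Base rate for 6768.09 is $0.05/unit.
Origin Oray qualifies under the Junica–Oray agreement and 6768.09 is covered: preferential rate Free applies instead.
The additional-duty order on 6768.09 targets Bralena, not Oray; it does not apply.
Duty = $12,567.36 × 0% = $0.00.
Total = $14,059.58 + $0.00 = $14,059.58.

$14,059.58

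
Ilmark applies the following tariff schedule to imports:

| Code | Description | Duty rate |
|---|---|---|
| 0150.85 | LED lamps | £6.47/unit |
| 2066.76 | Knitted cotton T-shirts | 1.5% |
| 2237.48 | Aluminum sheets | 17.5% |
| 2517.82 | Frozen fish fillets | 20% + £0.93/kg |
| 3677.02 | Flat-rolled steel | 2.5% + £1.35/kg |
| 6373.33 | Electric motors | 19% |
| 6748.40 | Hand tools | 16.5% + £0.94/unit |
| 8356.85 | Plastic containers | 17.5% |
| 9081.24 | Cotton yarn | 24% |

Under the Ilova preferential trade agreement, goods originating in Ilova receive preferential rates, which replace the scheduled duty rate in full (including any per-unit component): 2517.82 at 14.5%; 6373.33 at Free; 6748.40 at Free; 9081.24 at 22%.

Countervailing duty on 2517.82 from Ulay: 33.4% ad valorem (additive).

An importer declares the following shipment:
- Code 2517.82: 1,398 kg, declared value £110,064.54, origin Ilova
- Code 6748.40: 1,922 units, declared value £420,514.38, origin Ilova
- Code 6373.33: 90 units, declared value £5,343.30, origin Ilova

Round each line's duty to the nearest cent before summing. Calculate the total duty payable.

Line 1 (2517.82, Ilova, 1,398 kg, £110,064.54):
Base rate for 2517.82 is 20% + £0.93/kg.
Origin Ilova qualifies under the Ilmark–Ilova agreement and 2517.82 is covered: preferential rate 14.5% applies instead.
The additional-duty order on 2517.82 targets Ulay, not Ilova; it does not apply.
Duty = £110,064.54 × 14.5% = £15,959.36.
Line 2 (6748.40, Ilova, 1,922 units, £420,514.38):
Base rate for 6748.40 is 16.5% + £0.94/unit.
Origin Ilova qualifies under the Ilmark–Ilova agreement and 6748.40 is covered: preferential rate Free applies instead.
Duty = £420,514.38 × 0% = £0.00.
Line 3 (6373.33, Ilova, 90 units, £5,343.30):
Base rate for 6373.33 is 19%.
Origin Ilova qualifies under the Ilmark–Ilova agreement and 6373.33 is covered: preferential rate Free applies instead.
Duty = £5,343.30 × 0% = £0.00.
Total = £15,959.36 + £0.00 + £0.00 = £15,959.36.

£15,959.36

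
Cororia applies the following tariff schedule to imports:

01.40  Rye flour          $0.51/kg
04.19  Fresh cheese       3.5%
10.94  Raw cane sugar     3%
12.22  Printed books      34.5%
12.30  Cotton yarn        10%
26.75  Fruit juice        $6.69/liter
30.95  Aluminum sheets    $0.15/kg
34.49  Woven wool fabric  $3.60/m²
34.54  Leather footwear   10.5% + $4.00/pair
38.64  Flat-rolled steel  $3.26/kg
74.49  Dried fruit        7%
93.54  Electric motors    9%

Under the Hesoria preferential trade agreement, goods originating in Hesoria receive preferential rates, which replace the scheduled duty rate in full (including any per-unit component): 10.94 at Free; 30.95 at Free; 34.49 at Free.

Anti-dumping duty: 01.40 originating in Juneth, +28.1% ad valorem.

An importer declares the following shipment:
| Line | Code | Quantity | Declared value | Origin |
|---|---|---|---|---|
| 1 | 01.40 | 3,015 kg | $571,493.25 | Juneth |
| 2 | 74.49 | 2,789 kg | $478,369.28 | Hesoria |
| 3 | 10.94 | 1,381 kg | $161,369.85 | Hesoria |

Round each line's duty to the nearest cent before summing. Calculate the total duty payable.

Line 1 (01.40, Juneth, 3,015 kg, $571,493.25):
Base rate for 01.40 is $0.51/kg.
Additional duty on 01.40 from Juneth: +28.1% ad valorem. Applied ad valorem rate = 28.1%.
Duty = $571,493.25 × 28.1% + 3,015 × $0.51 = $162,127.25.
Line 2 (74.49, Hesoria, 2,789 kg, $478,369.28):
Base rate for 74.49 is 7%.
Origin Hesoria is the FTA partner but 74.49 is not on the preference list; base rate stands.
Duty = $478,369.28 × 7% = $33,485.85.
Line 3 (10.94, Hesoria, 1,381 kg, $161,369.85):
Base rate for 10.94 is 3%.
Origin Hesoria qualifies under the Cororia–Hesoria agreement and 10.94 is covered: preferential rate Free applies instead.
Duty = $161,369.85 × 0% = $0.00.
Total = $162,127.25 + $33,485.85 + $0.00 = $195,613.10.

$195,613.10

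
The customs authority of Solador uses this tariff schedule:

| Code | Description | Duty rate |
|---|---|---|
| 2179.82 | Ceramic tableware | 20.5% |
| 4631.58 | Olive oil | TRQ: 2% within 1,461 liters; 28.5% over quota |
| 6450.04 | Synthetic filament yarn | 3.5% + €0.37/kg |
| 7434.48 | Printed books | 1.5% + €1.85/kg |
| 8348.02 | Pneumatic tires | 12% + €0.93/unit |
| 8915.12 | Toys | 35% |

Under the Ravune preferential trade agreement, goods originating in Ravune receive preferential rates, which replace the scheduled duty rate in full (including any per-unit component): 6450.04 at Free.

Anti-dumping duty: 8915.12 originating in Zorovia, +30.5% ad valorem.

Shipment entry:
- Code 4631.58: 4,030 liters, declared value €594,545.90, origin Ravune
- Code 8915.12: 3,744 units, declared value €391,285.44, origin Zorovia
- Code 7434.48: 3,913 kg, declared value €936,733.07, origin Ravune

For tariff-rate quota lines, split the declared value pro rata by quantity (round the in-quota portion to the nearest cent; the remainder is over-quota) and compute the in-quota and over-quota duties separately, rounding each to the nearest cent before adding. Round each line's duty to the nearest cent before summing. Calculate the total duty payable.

€389,909.14

Line 1 (4631.58, Ravune, 4,030 liters, €594,545.90):
Code 4631.58 is under a tariff-rate quota (threshold 1,461 liters). In-quota: 1,461 liters at 2%; over-quota: 2,569 liters at 28.5%.
Pro-rata value split: in-quota = €594,545.90 × 1,461/4,030 = €215,541.33; over-quota = €594,545.90 − €215,541.33 = €379,004.57.
In-quota duty = €215,541.33 × 2% = €4,310.83. Over-quota duty = €379,004.57 × 28.5% = €108,016.30.
Line duty = €4,310.83 + €108,016.30 = €112,327.13.
Line 2 (8915.12, Zorovia, 3,744 units, €391,285.44):
Base rate for 8915.12 is 35%.
Additional duty on 8915.12 from Zorovia: +30.5%. Applied ad valorem rate: 35% + 30.5% = 65.5%.
Duty = €391,285.44 × 65.5% = €256,291.96.
Line 3 (7434.48, Ravune, 3,913 kg, €936,733.07):
Base rate for 7434.48 is 1.5% + €1.85/kg.
Origin Ravune is the FTA partner but 7434.48 is not on the preference list; base rate stands.
Duty = €936,733.07 × 1.5% + 3,913 × €1.85 = €21,290.05.
Total = €112,327.13 + €256,291.96 + €21,290.05 = €389,909.14.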